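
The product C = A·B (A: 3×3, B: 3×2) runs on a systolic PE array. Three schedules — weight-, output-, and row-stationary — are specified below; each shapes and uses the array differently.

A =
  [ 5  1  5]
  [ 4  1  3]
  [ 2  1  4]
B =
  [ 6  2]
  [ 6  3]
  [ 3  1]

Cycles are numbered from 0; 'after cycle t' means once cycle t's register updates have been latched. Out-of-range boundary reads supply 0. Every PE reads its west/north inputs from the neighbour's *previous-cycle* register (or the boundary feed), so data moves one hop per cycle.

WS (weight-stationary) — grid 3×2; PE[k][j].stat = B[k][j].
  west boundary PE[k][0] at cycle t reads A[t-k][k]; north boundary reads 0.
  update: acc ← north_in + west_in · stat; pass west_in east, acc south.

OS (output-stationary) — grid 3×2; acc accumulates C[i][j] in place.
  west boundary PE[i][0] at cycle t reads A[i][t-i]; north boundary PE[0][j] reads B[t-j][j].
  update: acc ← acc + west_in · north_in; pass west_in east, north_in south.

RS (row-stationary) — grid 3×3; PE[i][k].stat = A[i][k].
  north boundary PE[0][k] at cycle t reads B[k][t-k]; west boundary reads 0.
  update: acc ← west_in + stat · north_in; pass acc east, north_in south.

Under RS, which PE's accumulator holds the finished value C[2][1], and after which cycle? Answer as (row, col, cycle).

RS — PE[2][2] is where C[2][1] collects:
  [0] (2,2) acc=0 (h:0 v:0)
  [1] (2,2) acc=0 (h:0 v:0)
  [2] (2,2) acc=0 (h:0 v:0)
  [3] (2,2) acc=0 (h:0 v:0)
  [4] (2,2) acc=30 (h:30 v:3)
  [5] (2,2) acc=11 (h:11 v:1)

(row, col, cycle) = (2, 2, 5)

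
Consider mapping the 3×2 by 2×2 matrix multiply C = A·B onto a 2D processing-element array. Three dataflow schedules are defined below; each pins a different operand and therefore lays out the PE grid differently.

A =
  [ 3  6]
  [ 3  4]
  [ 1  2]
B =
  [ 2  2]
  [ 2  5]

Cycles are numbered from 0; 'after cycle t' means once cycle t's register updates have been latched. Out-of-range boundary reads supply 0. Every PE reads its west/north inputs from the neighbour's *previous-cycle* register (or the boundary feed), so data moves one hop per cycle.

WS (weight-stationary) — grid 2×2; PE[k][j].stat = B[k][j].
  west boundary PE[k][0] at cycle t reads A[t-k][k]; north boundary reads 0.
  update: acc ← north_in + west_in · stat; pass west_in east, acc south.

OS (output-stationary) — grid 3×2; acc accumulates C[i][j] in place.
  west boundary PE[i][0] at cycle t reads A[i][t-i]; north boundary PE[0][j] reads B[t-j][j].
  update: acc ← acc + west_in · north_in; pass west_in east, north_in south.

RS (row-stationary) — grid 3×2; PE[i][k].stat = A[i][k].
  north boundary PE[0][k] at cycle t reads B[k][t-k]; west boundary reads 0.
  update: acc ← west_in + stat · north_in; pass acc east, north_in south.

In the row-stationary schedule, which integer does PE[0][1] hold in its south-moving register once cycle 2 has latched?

Tracing RS — 3×2 array, target PE[0][1]:
  step 0 · PE0,0: acc=6; fwd→6 fwd↓2
  step 0 · PE0,1: acc=0; fwd→0 fwd↓0
  step 1 · PE0,0: acc=6; fwd→6 fwd↓2
  step 1 · PE0,1: acc=18; fwd→18 fwd↓2
  step 2 · PE0,0: acc=0; fwd→0 fwd↓0
  step 2 · PE0,1: acc=36; fwd→36 fwd↓5

register = 5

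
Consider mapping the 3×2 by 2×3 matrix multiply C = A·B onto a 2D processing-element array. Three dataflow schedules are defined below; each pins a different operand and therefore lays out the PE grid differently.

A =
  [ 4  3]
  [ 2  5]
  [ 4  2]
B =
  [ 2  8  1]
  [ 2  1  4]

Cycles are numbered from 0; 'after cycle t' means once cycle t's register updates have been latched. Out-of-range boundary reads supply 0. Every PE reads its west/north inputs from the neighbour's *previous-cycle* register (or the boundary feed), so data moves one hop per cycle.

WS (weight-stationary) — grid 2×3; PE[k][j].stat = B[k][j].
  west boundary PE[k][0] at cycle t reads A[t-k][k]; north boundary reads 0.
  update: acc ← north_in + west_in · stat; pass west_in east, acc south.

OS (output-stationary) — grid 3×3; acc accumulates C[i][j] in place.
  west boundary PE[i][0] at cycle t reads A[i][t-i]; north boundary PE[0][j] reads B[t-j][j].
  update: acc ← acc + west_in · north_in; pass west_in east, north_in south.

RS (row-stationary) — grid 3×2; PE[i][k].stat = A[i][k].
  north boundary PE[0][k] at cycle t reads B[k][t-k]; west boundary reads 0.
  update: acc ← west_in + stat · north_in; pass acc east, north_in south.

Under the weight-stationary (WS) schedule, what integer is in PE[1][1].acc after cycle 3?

PE[1][1].acc = 21

WS 2×3: PE[1][1] cycle-by-cycle (with neighbour feeds):
  t=0 PE[0][1]: acc=0 h=0 v=0
  t=0 PE[1][0]: acc=0 h=0 v=0
  t=0 PE[1][1]: acc=0 h=0 v=0
  t=1 PE[0][1]: acc=32 h=4 v=32
  t=1 PE[1][0]: acc=14 h=3 v=14
  t=1 PE[1][1]: acc=0 h=0 v=0
  t=2 PE[0][1]: acc=16 h=2 v=16
  t=2 PE[1][0]: acc=14 h=5 v=14
  t=2 PE[1][1]: acc=35 h=3 v=35
  t=3 PE[0][1]: acc=32 h=4 v=32
  t=3 PE[1][0]: acc=12 h=2 v=12
  t=3 PE[1][1]: acc=21 h=5 v=21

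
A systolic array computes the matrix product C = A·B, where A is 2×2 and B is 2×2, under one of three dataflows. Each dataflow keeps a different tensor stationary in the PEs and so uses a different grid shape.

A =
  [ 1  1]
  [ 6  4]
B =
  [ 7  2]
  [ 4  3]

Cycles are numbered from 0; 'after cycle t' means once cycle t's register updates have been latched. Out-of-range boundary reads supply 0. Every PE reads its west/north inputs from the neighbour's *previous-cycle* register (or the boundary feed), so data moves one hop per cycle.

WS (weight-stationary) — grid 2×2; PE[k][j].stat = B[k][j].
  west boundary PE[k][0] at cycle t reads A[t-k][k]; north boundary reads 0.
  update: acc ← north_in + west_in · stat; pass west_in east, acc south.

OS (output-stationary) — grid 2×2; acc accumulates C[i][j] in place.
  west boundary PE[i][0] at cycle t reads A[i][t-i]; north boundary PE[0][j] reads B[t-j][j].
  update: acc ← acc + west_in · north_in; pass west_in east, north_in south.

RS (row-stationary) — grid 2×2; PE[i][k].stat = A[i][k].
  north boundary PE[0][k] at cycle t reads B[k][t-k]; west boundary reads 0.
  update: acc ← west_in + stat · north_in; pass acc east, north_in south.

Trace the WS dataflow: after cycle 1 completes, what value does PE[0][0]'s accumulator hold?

Tracing WS — 2×2 array, target PE[0][0]:
  t=0 PE[0][0]: acc=7 h=1 v=7
  t=1 PE[0][0]: acc=42 h=6 v=42

PE[0][0].acc = 42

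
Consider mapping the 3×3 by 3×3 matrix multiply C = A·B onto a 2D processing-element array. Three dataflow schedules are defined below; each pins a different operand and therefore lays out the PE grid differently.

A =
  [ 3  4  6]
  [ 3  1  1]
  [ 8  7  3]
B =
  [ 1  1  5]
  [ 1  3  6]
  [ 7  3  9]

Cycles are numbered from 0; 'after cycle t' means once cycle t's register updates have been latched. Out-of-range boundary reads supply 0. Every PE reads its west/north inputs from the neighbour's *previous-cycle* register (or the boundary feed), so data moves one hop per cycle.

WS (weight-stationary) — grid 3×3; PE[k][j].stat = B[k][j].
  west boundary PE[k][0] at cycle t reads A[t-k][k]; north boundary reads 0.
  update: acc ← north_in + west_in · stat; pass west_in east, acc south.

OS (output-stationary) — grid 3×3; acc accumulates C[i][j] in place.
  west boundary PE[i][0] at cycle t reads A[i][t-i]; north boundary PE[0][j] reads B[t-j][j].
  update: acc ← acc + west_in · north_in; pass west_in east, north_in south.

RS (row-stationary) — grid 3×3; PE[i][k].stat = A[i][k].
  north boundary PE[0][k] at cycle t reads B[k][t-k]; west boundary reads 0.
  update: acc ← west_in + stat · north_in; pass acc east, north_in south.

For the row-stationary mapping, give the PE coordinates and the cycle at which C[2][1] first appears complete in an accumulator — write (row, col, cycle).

RS: C[2][1] accumulates in PE[2][2]:
  t=0 PE[2][2]: acc=0 h=0 v=0
  t=1 PE[2][2]: acc=0 h=0 v=0
  t=2 PE[2][2]: acc=0 h=0 v=0
  t=3 PE[2][2]: acc=0 h=0 v=0
  t=4 PE[2][2]: acc=36 h=36 v=7
  t=5 PE[2][2]: acc=38 h=38 v=3

(row, col, cycle) = (2, 2, 5)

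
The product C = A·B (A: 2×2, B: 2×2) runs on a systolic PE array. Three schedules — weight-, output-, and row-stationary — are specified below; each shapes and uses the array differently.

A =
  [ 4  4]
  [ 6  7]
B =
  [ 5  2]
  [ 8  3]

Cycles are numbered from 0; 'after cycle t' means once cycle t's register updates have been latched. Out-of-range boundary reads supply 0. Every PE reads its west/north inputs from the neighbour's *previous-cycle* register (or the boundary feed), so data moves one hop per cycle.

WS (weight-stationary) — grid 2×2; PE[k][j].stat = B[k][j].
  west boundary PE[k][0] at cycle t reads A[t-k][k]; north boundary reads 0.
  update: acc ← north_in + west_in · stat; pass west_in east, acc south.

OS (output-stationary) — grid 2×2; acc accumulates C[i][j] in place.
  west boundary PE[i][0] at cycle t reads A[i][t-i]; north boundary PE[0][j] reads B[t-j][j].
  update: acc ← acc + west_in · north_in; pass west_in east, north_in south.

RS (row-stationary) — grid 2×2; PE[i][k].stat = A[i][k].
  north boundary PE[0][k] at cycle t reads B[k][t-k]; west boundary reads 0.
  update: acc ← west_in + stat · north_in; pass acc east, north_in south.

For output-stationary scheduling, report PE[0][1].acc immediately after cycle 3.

PE[0][1].acc = 20

OS (2×2). Following PE[0][1] plus its west/north inputs:
  cycle 0: PE[0][0] → acc 20, east 4, south 5
  cycle 0: PE[0][1] → acc 0, east 0, south 0
  cycle 1: PE[0][0] → acc 52, east 4, south 8
  cycle 1: PE[0][1] → acc 8, east 4, south 2
  cycle 2: PE[0][0] → acc 52, east 0, south 0
  cycle 2: PE[0][1] → acc 20, east 4, south 3
  cycle 3: PE[0][0] → acc 52, east 0, south 0
  cycle 3: PE[0][1] → acc 20, east 0, south 0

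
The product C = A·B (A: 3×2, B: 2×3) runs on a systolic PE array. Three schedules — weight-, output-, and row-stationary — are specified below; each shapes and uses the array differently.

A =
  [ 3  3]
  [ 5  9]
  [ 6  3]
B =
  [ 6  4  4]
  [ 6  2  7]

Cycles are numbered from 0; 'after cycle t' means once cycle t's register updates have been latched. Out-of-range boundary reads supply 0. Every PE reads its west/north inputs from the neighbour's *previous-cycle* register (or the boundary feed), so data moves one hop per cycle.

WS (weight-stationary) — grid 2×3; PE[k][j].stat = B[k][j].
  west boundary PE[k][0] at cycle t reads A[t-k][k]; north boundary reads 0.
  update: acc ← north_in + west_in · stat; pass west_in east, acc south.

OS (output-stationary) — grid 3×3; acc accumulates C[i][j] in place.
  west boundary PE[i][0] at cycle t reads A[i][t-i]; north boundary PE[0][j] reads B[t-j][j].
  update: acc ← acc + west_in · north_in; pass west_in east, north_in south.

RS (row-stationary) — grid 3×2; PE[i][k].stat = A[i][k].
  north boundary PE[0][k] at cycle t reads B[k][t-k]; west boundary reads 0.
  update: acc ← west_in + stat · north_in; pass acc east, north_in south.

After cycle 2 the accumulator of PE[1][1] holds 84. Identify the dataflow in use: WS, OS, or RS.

WS (2×3 grid), PE[1][1]:
  after 0 — PE[1][1] acc=0, pass-E 0, pass-S 0
  after 1 — PE[1][1] acc=0, pass-E 0, pass-S 0
  after 2 — PE[1][1] acc=18, pass-E 3, pass-S 18
OS (3×3 grid), PE[1][1]:
  after 0 — PE[1][1] acc=0, pass-E 0, pass-S 0
  after 1 — PE[1][1] acc=0, pass-E 0, pass-S 0
  after 2 — PE[1][1] acc=20, pass-E 5, pass-S 4
RS (3×2 grid), PE[1][1]:
  after 0 — PE[1][1] acc=0, pass-E 0, pass-S 0
  after 1 — PE[1][1] acc=0, pass-E 0, pass-S 0
  after 2 — PE[1][1] acc=84, pass-E 84, pass-S 6

dataflow = RS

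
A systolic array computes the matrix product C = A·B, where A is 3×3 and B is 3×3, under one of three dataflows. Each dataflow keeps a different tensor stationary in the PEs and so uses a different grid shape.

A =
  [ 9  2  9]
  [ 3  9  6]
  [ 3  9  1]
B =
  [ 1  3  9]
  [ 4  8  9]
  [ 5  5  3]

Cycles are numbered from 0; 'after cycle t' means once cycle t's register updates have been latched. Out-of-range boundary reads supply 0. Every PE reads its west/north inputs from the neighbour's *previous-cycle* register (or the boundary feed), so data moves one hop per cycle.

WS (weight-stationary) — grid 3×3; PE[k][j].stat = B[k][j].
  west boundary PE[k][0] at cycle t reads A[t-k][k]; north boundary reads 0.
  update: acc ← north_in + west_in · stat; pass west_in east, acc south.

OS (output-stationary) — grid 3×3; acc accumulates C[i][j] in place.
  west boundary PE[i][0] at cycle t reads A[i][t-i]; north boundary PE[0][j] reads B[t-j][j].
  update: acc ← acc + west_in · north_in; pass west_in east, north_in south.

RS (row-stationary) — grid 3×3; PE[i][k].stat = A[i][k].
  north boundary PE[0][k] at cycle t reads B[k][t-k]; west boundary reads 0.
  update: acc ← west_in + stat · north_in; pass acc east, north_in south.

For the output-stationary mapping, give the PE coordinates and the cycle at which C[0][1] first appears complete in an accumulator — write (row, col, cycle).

(row, col, cycle) = (0, 1, 3)

Under OS, C[0][1] lands at PE[0][1]:
  0: (0,1).acc=0  regs=<0,0>
  1: (0,1).acc=27  regs=<9,3>
  2: (0,1).acc=43  regs=<2,8>
  3: (0,1).acc=88  regs=<9,5>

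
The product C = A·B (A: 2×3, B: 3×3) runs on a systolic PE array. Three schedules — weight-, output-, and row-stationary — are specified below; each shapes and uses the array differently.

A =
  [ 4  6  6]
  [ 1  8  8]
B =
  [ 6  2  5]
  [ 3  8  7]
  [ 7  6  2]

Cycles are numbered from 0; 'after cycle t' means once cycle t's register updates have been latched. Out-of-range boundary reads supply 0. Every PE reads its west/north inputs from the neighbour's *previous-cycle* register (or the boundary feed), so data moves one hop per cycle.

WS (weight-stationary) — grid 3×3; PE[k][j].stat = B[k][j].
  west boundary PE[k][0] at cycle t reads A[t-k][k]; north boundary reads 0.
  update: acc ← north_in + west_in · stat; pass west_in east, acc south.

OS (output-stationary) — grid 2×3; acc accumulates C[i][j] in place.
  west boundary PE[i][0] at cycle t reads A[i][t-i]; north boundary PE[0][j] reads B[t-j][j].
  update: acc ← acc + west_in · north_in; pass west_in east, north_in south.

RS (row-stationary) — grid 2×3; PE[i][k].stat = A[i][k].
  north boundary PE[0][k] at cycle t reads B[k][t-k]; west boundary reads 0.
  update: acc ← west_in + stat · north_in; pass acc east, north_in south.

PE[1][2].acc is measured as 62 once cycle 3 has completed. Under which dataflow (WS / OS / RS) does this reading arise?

dataflow = WS

Under WS (3×3), PE[1][2]:
  0: (1,2).acc=0  regs=<0,0>
  1: (1,2).acc=0  regs=<0,0>
  2: (1,2).acc=0  regs=<0,0>
  3: (1,2).acc=62  regs=<6,62>
Under OS (2×3), PE[1][2]:
  0: (1,2).acc=0  regs=<0,0>
  1: (1,2).acc=0  regs=<0,0>
  2: (1,2).acc=0  regs=<0,0>
  3: (1,2).acc=5  regs=<1,5>
Under RS (2×3), PE[1][2]:
  0: (1,2).acc=0  regs=<0,0>
  1: (1,2).acc=0  regs=<0,0>
  2: (1,2).acc=0  regs=<0,0>
  3: (1,2).acc=86  regs=<86,7>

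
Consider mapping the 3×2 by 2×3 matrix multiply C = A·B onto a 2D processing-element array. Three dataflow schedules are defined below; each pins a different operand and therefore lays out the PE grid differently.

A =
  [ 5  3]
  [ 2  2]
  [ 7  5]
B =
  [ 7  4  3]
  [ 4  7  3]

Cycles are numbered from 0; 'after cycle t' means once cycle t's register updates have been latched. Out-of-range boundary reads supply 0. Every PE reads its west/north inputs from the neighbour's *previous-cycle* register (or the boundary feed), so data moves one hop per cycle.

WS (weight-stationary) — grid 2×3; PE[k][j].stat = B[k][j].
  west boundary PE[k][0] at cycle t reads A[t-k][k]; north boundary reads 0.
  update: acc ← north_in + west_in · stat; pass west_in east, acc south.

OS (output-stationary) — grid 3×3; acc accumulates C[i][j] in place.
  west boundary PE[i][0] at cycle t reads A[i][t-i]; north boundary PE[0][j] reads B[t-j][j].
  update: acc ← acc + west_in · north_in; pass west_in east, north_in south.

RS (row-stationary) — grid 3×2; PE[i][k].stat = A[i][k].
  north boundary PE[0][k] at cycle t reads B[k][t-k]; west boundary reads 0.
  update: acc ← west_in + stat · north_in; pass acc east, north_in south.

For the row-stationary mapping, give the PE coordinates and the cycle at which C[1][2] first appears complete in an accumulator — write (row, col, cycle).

RS: C[1][2] accumulates in PE[1][1]:
  cycle 0: PE[1][1] → acc 0, east 0, south 0
  cycle 1: PE[1][1] → acc 0, east 0, south 0
  cycle 2: PE[1][1] → acc 22, east 22, south 4
  cycle 3: PE[1][1] → acc 22, east 22, south 7
  cycle 4: PE[1][1] → acc 12, east 12, south 3

(row, col, cycle) = (1, 1, 4)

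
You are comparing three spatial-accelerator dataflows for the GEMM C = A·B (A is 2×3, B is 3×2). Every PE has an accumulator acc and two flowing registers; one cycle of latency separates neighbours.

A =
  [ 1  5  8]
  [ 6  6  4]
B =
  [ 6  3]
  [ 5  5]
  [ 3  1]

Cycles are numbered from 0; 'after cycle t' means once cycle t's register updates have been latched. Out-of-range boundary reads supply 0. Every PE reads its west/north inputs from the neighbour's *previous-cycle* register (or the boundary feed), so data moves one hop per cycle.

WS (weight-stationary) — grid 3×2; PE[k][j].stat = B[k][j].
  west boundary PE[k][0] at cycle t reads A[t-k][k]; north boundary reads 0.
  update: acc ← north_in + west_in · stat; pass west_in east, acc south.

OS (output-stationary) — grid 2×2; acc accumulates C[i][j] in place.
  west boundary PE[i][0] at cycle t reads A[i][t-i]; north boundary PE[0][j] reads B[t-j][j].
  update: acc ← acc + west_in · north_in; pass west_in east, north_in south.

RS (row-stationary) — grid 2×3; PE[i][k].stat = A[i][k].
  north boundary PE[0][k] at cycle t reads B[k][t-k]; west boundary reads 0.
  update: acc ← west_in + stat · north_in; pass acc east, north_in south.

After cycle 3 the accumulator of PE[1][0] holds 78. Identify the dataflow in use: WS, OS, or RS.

WS (3×2 grid), PE[1][0]:
  @0  [1,0]  acc 0  |  →0  ↓0
  @1  [1,0]  acc 31  |  →5  ↓31
  @2  [1,0]  acc 66  |  →6  ↓66
  @3  [1,0]  acc 0  |  →0  ↓0
OS (2×2 grid), PE[1][0]:
  @0  [1,0]  acc 0  |  →0  ↓0
  @1  [1,0]  acc 36  |  →6  ↓6
  @2  [1,0]  acc 66  |  →6  ↓5
  @3  [1,0]  acc 78  |  →4  ↓3
RS (2×3 grid), PE[1][0]:
  @0  [1,0]  acc 0  |  →0  ↓0
  @1  [1,0]  acc 36  |  →36  ↓6
  @2  [1,0]  acc 18  |  →18  ↓3
  @3  [1,0]  acc 0  |  →0  ↓0

dataflow = OS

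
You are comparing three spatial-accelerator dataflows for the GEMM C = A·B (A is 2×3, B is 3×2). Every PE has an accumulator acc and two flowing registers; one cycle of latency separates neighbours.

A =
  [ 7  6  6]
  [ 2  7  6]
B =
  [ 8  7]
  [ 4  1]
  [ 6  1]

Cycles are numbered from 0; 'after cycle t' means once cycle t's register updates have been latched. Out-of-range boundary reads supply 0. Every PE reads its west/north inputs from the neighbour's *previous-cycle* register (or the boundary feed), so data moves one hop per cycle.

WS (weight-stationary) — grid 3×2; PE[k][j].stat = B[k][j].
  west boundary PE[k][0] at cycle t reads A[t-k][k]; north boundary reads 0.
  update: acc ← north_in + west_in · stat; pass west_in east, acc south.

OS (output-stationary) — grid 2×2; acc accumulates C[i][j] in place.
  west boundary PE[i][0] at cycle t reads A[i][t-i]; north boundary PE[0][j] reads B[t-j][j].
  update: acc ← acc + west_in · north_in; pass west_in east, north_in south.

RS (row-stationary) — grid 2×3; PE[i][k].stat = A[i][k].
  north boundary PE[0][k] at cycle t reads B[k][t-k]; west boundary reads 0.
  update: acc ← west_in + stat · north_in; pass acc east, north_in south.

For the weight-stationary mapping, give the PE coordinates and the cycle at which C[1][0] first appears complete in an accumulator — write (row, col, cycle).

(row, col, cycle) = (2, 0, 3)

WS: C[1][0] accumulates in PE[2][0]:
  c0 r2c0: 0 / 0 / 0
  c1 r2c0: 0 / 0 / 0
  c2 r2c0: 116 / 6 / 116
  c3 r2c0: 80 / 6 / 80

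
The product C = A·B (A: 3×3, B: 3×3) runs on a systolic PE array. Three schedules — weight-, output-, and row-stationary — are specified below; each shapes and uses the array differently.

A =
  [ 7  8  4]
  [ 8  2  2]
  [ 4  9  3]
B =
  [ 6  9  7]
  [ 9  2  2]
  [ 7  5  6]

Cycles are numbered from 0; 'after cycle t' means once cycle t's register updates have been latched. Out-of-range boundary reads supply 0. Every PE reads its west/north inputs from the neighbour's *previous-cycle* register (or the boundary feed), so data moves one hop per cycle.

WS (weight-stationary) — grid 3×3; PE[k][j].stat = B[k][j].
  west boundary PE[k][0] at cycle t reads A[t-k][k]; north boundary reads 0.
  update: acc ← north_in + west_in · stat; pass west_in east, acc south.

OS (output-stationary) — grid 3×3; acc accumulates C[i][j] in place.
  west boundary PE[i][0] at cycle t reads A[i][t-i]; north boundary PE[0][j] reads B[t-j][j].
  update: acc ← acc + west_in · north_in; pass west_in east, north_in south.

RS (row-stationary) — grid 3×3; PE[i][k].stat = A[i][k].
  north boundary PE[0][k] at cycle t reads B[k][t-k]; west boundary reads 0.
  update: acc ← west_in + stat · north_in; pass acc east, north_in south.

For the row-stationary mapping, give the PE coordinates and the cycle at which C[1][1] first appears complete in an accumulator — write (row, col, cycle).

(row, col, cycle) = (1, 2, 4)

RS: C[1][1] accumulates in PE[1][2]:
  cycle 0: PE[1][2] → acc 0, east 0, south 0
  cycle 1: PE[1][2] → acc 0, east 0, south 0
  cycle 2: PE[1][2] → acc 0, east 0, south 0
  cycle 3: PE[1][2] → acc 80, east 80, south 7
  cycle 4: PE[1][2] → acc 86, east 86, south 5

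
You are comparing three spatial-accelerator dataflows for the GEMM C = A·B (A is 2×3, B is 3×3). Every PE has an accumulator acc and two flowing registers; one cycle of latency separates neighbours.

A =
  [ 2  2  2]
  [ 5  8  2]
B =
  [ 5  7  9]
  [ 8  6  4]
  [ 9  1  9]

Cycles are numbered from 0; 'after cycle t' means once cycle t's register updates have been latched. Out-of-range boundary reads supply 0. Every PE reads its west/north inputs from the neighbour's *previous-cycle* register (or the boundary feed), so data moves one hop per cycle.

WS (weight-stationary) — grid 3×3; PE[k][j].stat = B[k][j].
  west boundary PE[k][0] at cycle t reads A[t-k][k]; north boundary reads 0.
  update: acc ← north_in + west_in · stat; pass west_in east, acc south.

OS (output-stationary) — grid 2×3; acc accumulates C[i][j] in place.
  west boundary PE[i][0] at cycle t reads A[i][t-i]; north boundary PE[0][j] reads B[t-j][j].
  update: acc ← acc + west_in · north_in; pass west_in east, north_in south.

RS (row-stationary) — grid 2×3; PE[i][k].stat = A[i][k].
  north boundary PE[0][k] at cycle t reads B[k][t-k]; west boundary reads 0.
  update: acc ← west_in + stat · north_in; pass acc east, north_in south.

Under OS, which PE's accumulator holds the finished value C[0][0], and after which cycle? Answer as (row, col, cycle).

OS — PE[0][0] is where C[0][0] collects:
  cycle 0: PE[0][0] → acc 10, east 2, south 5
  cycle 1: PE[0][0] → acc 26, east 2, south 8
  cycle 2: PE[0][0] → acc 44, east 2, south 9

(row, col, cycle) = (0, 0, 2)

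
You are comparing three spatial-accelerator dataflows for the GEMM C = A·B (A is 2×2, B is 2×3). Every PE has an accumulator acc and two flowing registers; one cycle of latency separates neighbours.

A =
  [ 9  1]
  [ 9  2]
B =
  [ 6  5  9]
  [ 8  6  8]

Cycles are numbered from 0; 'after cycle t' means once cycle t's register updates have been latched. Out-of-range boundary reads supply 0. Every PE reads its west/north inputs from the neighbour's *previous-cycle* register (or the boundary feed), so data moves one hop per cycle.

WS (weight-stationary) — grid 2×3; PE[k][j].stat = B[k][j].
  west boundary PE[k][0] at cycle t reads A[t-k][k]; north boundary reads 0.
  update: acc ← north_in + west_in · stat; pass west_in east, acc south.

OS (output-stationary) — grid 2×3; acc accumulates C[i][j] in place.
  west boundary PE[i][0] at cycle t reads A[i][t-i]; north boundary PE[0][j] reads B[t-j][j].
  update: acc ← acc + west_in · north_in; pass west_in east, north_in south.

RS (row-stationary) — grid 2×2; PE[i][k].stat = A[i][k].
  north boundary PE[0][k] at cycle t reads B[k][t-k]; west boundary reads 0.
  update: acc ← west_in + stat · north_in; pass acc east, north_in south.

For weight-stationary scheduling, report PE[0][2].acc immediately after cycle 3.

WS (2×3). Following PE[0][2] plus its west/north inputs:
  cycle 0: PE[0][1] → acc 0, east 0, south 0
  cycle 0: PE[0][2] → acc 0, east 0, south 0
  cycle 1: PE[0][1] → acc 45, east 9, south 45
  cycle 1: PE[0][2] → acc 0, east 0, south 0
  cycle 2: PE[0][1] → acc 45, east 9, south 45
  cycle 2: PE[0][2] → acc 81, east 9, south 81
  cycle 3: PE[0][1] → acc 0, east 0, south 0
  cycle 3: PE[0][2] → acc 81, east 9, south 81

PE[0][2].acc = 81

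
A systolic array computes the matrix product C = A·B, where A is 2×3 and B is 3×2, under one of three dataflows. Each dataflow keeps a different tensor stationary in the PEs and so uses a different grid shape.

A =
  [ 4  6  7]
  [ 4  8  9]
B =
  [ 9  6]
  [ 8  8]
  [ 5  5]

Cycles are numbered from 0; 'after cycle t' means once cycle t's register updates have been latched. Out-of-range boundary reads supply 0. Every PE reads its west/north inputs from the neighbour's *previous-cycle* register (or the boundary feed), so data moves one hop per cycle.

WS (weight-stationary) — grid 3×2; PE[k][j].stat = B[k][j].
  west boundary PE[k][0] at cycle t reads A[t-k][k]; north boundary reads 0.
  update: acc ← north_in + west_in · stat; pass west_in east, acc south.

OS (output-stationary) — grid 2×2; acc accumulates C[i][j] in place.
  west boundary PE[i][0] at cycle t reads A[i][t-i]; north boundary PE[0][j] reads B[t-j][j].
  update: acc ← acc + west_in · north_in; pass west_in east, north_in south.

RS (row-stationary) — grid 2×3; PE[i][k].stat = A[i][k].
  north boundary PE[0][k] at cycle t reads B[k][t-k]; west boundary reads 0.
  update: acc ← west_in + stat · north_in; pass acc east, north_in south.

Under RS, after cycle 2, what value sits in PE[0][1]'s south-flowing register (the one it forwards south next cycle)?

register = 8

RS (2×3). Following PE[0][1] plus its west/north inputs:
  t=0 PE[0][0]: acc=36 h=36 v=9
  t=0 PE[0][1]: acc=0 h=0 v=0
  t=1 PE[0][0]: acc=24 h=24 v=6
  t=1 PE[0][1]: acc=84 h=84 v=8
  t=2 PE[0][0]: acc=0 h=0 v=0
  t=2 PE[0][1]: acc=72 h=72 v=8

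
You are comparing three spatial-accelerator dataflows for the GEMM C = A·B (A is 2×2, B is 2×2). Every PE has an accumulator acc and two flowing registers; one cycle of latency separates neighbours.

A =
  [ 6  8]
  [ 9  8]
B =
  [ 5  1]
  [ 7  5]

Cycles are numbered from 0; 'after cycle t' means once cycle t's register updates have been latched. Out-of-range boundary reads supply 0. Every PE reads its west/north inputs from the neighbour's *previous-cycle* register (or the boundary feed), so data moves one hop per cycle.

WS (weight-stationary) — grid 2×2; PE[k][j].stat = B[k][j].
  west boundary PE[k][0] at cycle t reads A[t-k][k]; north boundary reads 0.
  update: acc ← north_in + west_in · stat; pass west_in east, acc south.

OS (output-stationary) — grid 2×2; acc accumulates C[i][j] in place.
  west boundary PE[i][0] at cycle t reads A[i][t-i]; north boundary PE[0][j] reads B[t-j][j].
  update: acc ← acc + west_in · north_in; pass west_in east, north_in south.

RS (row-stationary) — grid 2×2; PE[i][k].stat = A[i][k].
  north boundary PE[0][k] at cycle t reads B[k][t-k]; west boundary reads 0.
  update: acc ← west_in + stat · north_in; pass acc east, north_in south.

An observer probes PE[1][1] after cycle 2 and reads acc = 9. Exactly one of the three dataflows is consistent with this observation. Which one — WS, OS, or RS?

dataflow = OS

— WS: 2×2; PE[1][1] trace:
  step 0 · PE1,1: acc=0; fwd→0 fwd↓0
  step 1 · PE1,1: acc=0; fwd→0 fwd↓0
  step 2 · PE1,1: acc=46; fwd→8 fwd↓46
— OS: 2×2; PE[1][1] trace:
  step 0 · PE1,1: acc=0; fwd→0 fwd↓0
  step 1 · PE1,1: acc=0; fwd→0 fwd↓0
  step 2 · PE1,1: acc=9; fwd→9 fwd↓1
— RS: 2×2; PE[1][1] trace:
  step 0 · PE1,1: acc=0; fwd→0 fwd↓0
  step 1 · PE1,1: acc=0; fwd→0 fwd↓0
  step 2 · PE1,1: acc=101; fwd→101 fwd↓7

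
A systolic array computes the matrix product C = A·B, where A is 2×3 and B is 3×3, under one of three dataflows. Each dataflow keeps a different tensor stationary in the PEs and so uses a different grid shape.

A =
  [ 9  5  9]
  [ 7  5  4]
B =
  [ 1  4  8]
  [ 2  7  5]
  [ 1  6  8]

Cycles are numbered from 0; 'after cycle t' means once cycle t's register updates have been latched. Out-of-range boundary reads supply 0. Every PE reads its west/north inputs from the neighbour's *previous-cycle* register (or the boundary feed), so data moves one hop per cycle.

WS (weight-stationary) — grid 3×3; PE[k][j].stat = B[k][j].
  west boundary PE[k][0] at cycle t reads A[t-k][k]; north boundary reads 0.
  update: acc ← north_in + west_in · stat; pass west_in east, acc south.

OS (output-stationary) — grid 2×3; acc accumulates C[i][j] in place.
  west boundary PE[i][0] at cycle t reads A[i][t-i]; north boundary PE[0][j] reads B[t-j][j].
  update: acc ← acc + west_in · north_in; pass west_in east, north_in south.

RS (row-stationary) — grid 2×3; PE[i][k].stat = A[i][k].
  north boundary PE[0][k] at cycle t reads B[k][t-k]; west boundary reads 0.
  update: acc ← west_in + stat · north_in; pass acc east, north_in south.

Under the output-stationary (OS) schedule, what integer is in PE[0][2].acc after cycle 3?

OS 2×3: PE[0][2] cycle-by-cycle (with neighbour feeds):
  step 0 · PE0,1: acc=0; fwd→0 fwd↓0
  step 0 · PE0,2: acc=0; fwd→0 fwd↓0
  step 1 · PE0,1: acc=36; fwd→9 fwd↓4
  step 1 · PE0,2: acc=0; fwd→0 fwd↓0
  step 2 · PE0,1: acc=71; fwd→5 fwd↓7
  step 2 · PE0,2: acc=72; fwd→9 fwd↓8
  step 3 · PE0,1: acc=125; fwd→9 fwd↓6
  step 3 · PE0,2: acc=97; fwd→5 fwd↓5

PE[0][2].acc = 97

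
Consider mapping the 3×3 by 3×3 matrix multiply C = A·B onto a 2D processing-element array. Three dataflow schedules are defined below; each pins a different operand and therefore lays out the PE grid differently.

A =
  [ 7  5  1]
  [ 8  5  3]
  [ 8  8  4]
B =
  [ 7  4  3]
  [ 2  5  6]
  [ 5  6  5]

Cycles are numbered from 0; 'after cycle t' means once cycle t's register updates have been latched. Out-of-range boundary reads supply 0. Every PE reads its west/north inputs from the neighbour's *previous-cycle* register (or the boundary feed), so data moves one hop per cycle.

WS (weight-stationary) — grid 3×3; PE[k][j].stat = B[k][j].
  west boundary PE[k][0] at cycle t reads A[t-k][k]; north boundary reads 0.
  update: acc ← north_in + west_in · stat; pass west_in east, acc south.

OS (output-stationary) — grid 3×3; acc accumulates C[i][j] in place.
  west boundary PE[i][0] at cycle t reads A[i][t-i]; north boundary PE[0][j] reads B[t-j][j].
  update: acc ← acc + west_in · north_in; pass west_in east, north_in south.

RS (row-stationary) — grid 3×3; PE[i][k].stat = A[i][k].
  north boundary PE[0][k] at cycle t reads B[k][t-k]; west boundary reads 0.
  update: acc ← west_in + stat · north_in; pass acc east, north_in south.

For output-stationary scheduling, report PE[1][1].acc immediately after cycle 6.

PE[1][1].acc = 75

OS 3×3: PE[1][1] cycle-by-cycle (with neighbour feeds):
  step 0 · PE0,1: acc=0; fwd→0 fwd↓0
  step 0 · PE1,0: acc=0; fwd→0 fwd↓0
  step 0 · PE1,1: acc=0; fwd→0 fwd↓0
  step 1 · PE0,1: acc=28; fwd→7 fwd↓4
  step 1 · PE1,0: acc=56; fwd→8 fwd↓7
  step 1 · PE1,1: acc=0; fwd→0 fwd↓0
  step 2 · PE0,1: acc=53; fwd→5 fwd↓5
  step 2 · PE1,0: acc=66; fwd→5 fwd↓2
  step 2 · PE1,1: acc=32; fwd→8 fwd↓4
  step 3 · PE0,1: acc=59; fwd→1 fwd↓6
  step 3 · PE1,0: acc=81; fwd→3 fwd↓5
  step 3 · PE1,1: acc=57; fwd→5 fwd↓5
  step 4 · PE0,1: acc=59; fwd→0 fwd↓0
  step 4 · PE1,0: acc=81; fwd→0 fwd↓0
  step 4 · PE1,1: acc=75; fwd→3 fwd↓6
  step 5 · PE0,1: acc=59; fwd→0 fwd↓0
  step 5 · PE1,0: acc=81; fwd→0 fwd↓0
  step 5 · PE1,1: acc=75; fwd→0 fwd↓0
  step 6 · PE0,1: acc=59; fwd→0 fwd↓0
  step 6 · PE1,0: acc=81; fwd→0 fwd↓0
  step 6 · PE1,1: acc=75; fwd→0 fwd↓0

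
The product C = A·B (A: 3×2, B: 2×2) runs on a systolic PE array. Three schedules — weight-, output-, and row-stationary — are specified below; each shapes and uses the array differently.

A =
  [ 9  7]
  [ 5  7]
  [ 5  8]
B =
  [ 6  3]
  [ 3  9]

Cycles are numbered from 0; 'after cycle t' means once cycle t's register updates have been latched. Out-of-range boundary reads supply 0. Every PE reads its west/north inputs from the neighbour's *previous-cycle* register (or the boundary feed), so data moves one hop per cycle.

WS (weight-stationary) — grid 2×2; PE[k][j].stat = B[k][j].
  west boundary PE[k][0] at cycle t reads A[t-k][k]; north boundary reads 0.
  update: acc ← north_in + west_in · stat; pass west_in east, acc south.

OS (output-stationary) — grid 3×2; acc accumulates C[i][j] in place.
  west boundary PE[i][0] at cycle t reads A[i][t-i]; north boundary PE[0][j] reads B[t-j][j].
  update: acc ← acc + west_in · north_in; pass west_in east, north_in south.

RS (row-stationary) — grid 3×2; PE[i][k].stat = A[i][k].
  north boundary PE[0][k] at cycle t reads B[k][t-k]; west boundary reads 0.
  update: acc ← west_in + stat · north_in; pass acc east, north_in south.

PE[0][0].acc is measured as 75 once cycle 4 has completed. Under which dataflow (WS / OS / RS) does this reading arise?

dataflow = OS

— WS: 2×2; PE[0][0] trace:
  [0] (0,0) acc=54 (h:9 v:54)
  [1] (0,0) acc=30 (h:5 v:30)
  [2] (0,0) acc=30 (h:5 v:30)
  [3] (0,0) acc=0 (h:0 v:0)
  [4] (0,0) acc=0 (h:0 v:0)
— OS: 3×2; PE[0][0] trace:
  [0] (0,0) acc=54 (h:9 v:6)
  [1] (0,0) acc=75 (h:7 v:3)
  [2] (0,0) acc=75 (h:0 v:0)
  [3] (0,0) acc=75 (h:0 v:0)
  [4] (0,0) acc=75 (h:0 v:0)
— RS: 3×2; PE[0][0] trace:
  [0] (0,0) acc=54 (h:54 v:6)
  [1] (0,0) acc=27 (h:27 v:3)
  [2] (0,0) acc=0 (h:0 v:0)
  [3] (0,0) acc=0 (h:0 v:0)
  [4] (0,0) acc=0 (h:0 v:0)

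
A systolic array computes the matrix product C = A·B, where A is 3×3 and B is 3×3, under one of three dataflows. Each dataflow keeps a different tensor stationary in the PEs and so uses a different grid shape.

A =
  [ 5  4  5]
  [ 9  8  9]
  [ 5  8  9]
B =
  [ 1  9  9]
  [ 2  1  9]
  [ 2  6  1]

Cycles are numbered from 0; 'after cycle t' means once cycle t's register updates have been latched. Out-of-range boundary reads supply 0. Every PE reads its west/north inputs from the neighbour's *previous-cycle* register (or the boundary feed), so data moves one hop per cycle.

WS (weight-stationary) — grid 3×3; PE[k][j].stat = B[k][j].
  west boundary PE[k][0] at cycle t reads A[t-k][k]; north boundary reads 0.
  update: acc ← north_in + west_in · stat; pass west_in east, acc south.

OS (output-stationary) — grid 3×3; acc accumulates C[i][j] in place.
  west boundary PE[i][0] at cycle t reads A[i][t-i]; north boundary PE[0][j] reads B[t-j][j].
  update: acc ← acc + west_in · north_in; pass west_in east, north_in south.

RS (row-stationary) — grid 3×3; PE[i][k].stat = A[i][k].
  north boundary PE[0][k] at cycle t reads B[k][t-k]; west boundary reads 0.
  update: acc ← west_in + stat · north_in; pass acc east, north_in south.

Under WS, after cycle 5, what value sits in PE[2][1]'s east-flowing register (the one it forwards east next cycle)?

WS 3×3: PE[2][1] cycle-by-cycle (with neighbour feeds):
  after 0 — PE[1][1] acc=0, pass-E 0, pass-S 0
  after 0 — PE[2][0] acc=0, pass-E 0, pass-S 0
  after 0 — PE[2][1] acc=0, pass-E 0, pass-S 0
  after 1 — PE[1][1] acc=0, pass-E 0, pass-S 0
  after 1 — PE[2][0] acc=0, pass-E 0, pass-S 0
  after 1 — PE[2][1] acc=0, pass-E 0, pass-S 0
  after 2 — PE[1][1] acc=49, pass-E 4, pass-S 49
  after 2 — PE[2][0] acc=23, pass-E 5, pass-S 23
  after 2 — PE[2][1] acc=0, pass-E 0, pass-S 0
  after 3 — PE[1][1] acc=89, pass-E 8, pass-S 89
  after 3 — PE[2][0] acc=43, pass-E 9, pass-S 43
  after 3 — PE[2][1] acc=79, pass-E 5, pass-S 79
  after 4 — PE[1][1] acc=53, pass-E 8, pass-S 53
  after 4 — PE[2][0] acc=39, pass-E 9, pass-S 39
  after 4 — PE[2][1] acc=143, pass-E 9, pass-S 143
  after 5 — PE[1][1] acc=0, pass-E 0, pass-S 0
  after 5 — PE[2][0] acc=0, pass-E 0, pass-S 0
  after 5 — PE[2][1] acc=107, pass-E 9, pass-S 107

register = 9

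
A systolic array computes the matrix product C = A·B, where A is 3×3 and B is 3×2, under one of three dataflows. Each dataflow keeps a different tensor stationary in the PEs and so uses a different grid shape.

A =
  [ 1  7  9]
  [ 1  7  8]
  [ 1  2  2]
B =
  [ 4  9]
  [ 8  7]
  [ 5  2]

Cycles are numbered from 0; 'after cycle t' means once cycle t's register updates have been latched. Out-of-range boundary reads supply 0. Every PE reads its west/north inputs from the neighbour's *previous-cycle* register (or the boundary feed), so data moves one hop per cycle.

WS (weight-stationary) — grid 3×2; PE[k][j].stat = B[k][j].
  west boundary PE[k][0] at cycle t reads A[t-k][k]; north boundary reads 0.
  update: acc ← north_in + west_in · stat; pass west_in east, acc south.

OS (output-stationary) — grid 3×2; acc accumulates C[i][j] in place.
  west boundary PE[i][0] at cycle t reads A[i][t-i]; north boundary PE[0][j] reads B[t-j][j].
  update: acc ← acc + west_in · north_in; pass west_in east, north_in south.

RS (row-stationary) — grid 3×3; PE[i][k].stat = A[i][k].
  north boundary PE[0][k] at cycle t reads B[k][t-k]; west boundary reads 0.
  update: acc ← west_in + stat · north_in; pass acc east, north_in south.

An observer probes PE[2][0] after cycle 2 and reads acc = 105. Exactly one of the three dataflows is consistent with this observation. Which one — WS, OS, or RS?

Under WS (3×2), PE[2][0]:
  after 0 — PE[2][0] acc=0, pass-E 0, pass-S 0
  after 1 — PE[2][0] acc=0, pass-E 0, pass-S 0
  after 2 — PE[2][0] acc=105, pass-E 9, pass-S 105
Under OS (3×2), PE[2][0]:
  after 0 — PE[2][0] acc=0, pass-E 0, pass-S 0
  after 1 — PE[2][0] acc=0, pass-E 0, pass-S 0
  after 2 — PE[2][0] acc=4, pass-E 1, pass-S 4
Under RS (3×3), PE[2][0]:
  after 0 — PE[2][0] acc=0, pass-E 0, pass-S 0
  after 1 — PE[2][0] acc=0, pass-E 0, pass-S 0
  after 2 — PE[2][0] acc=4, pass-E 4, pass-S 4

dataflow = WS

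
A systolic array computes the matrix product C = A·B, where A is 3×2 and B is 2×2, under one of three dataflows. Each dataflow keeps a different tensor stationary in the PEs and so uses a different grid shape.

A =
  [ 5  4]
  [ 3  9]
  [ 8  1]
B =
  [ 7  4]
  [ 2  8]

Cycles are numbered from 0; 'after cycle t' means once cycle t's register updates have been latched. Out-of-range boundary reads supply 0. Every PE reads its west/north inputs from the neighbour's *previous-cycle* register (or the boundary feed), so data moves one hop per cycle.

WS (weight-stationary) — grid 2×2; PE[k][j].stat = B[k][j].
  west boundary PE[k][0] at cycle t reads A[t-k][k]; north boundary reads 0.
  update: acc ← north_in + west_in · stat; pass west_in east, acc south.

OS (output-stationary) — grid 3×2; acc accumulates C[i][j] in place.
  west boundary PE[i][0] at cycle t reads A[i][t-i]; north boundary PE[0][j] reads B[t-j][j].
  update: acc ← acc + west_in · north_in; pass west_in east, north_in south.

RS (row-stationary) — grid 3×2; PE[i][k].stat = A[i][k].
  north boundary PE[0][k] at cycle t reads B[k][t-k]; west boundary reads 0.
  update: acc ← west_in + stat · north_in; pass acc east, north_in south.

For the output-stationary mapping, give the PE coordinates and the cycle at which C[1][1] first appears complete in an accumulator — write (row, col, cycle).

OS: C[1][1] accumulates in PE[1][1]:
  step 0 · PE1,1: acc=0; fwd→0 fwd↓0
  step 1 · PE1,1: acc=0; fwd→0 fwd↓0
  step 2 · PE1,1: acc=12; fwd→3 fwd↓4
  step 3 · PE1,1: acc=84; fwd→9 fwd↓8

(row, col, cycle) = (1, 1, 3)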